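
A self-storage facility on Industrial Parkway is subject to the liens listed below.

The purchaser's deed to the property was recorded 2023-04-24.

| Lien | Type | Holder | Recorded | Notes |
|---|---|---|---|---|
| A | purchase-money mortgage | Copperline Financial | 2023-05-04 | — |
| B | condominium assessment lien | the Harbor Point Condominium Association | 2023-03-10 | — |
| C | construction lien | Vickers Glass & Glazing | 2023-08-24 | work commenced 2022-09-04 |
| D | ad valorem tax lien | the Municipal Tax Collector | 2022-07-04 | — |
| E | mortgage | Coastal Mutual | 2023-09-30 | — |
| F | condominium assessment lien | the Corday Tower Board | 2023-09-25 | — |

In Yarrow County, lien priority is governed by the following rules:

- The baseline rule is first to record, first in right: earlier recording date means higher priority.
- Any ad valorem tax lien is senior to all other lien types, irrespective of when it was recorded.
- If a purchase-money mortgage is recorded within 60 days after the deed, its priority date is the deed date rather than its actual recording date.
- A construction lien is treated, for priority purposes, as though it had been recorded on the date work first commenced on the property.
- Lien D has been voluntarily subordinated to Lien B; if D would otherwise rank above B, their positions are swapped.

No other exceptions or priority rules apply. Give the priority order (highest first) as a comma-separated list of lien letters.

B, C, D, A, F, E

Effective dates: A's effective date is the deed date, 2023-04-24; C's effective date is 2022-09-04, when work began.
As an ad valorem tax lien, D is senior to every other lien.
Ordering the rest by effective date: C (2022-09-04), B (2023-03-10), A (2023-04-24), F (2023-09-25), E (2023-09-30).
Because D would otherwise rank above B, the subordination swaps them.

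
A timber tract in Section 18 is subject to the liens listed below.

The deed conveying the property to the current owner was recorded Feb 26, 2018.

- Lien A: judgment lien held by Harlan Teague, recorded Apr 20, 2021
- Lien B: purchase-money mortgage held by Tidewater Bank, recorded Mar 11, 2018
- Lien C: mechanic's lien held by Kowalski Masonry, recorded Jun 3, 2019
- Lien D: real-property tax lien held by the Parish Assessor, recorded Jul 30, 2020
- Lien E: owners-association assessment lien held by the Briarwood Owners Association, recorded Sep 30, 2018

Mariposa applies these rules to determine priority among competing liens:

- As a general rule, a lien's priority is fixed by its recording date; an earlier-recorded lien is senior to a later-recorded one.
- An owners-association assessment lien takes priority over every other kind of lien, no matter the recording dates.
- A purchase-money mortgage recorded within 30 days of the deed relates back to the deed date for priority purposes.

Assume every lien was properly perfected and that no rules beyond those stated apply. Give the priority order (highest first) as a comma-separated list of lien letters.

E, B, C, D, A

First, effective dates: B relates back to the deed date Feb 26, 2018.
E is an owners-association assessment lien and takes priority over every other lien.
Ordering the rest by effective date: B (Feb 26, 2018), C (Jun 3, 2019), D (Jul 30, 2020), A (Apr 20, 2021).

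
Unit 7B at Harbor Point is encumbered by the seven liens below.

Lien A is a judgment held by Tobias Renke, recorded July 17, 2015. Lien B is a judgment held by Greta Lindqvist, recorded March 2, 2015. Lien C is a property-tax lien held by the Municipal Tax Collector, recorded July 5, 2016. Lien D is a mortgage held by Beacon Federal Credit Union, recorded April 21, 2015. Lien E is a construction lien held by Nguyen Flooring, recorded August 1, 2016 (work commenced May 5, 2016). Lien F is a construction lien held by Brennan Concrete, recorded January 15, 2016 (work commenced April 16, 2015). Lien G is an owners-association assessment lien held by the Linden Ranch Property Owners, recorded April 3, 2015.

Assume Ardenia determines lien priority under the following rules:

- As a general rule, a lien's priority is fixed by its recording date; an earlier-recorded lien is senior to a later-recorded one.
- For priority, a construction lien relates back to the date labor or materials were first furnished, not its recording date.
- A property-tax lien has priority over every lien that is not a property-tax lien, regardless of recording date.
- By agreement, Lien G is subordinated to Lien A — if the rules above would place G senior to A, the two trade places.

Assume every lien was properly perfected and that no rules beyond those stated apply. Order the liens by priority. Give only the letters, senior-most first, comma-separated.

C, B, A, F, D, G, E

First, effective dates: E's effective date is May 5, 2016, when work began; F is treated as recorded April 16, 2015, the work-commencement date.
C is a property-tax lien and takes priority over every other lien.
Among the remaining liens, by effective date: B (March 2, 2015), G (April 3, 2015), F (April 16, 2015), D (April 21, 2015), A (July 17, 2015), E (May 5, 2016).
The subordination applies — G was senior to A — so G and A swap.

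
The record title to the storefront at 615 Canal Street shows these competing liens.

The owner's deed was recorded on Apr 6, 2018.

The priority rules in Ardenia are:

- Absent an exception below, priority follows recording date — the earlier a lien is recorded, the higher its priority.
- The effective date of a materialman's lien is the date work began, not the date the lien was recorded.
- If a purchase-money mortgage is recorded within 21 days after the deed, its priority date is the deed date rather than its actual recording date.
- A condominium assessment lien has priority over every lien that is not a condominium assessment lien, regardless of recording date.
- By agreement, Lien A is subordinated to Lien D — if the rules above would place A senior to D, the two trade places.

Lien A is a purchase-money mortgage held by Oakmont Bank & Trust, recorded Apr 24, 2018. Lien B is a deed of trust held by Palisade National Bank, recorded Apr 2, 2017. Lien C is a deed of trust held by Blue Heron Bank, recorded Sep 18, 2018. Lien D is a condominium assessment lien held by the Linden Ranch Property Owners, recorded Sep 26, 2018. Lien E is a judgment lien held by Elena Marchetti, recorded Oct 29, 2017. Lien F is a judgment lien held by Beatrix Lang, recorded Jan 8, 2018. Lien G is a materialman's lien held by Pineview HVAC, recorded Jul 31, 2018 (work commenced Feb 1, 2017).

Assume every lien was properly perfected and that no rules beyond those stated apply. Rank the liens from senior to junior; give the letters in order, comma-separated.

Adjusting effective dates: A was recorded within the 21-day window, so its effective date is the deed date Apr 6, 2018; G is treated as recorded Feb 1, 2017, the work-commencement date.
As a condominium assessment lien, D is senior to every other lien.
Among the remaining liens, by effective date: G (Feb 1, 2017), B (Apr 2, 2017), E (Oct 29, 2017), F (Jan 8, 2018), A (Apr 6, 2018), C (Sep 18, 2018).
A already ranks below D; the subordination has no effect.

D, G, B, E, F, A, C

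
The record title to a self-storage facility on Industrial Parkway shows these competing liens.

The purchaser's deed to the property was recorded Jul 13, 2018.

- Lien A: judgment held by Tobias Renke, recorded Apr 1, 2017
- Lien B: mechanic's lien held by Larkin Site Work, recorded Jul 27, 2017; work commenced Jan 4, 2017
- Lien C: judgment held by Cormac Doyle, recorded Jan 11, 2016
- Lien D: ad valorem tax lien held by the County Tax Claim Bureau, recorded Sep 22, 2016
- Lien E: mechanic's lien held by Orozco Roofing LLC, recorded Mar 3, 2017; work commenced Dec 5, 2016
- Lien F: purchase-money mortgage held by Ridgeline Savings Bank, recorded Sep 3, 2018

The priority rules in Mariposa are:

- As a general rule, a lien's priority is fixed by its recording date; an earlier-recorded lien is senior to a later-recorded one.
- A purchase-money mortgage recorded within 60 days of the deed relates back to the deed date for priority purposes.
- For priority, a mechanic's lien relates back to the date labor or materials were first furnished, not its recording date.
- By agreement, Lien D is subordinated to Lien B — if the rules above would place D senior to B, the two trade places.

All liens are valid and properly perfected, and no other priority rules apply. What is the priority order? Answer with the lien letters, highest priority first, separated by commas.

C, B, E, D, A, F

First, effective dates: B is treated as recorded Jan 4, 2017, the work-commencement date; E's effective date is Dec 5, 2016, when work began; F relates back to the deed date Jul 13, 2018.
Ordering by effective date: C (Jan 11, 2016), D (Sep 22, 2016), E (Dec 5, 2016), B (Jan 4, 2017), A (Apr 1, 2017), F (Jul 13, 2018).
Because D would otherwise rank above B, the subordination swaps them.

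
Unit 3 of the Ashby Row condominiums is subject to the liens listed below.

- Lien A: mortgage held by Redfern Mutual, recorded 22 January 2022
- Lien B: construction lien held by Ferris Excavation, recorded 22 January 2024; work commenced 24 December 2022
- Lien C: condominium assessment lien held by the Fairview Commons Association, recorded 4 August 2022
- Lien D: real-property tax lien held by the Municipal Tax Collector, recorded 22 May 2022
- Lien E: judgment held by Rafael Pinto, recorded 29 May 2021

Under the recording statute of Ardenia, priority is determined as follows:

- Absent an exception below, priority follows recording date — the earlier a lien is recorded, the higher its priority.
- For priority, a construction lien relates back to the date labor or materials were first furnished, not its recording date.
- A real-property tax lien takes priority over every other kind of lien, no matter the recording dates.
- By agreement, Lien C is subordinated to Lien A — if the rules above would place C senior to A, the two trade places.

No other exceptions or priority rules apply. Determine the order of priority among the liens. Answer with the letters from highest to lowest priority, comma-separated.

Adjusting effective dates: B is treated as recorded 24 December 2022, the work-commencement date.
D is a real-property tax lien, so it outranks all other liens regardless of date.
Remaining liens by effective date: E (29 May 2021), A (22 January 2022), C (4 August 2022), B (24 December 2022).
C already ranks below A; the subordination has no effect.

D, E, A, C, B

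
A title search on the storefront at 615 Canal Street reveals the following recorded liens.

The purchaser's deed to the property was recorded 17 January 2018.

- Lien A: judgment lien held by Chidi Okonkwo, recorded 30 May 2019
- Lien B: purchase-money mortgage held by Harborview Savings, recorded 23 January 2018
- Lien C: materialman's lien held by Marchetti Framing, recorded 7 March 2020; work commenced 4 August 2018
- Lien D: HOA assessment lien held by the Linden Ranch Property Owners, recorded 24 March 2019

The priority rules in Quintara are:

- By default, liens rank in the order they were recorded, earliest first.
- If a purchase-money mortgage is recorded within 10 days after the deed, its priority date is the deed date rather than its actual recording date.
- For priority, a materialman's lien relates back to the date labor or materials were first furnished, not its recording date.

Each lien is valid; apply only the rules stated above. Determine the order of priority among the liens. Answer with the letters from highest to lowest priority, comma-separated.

Effective dates: B relates back to the deed date 17 January 2018; C is treated as recorded 4 August 2018, the work-commencement date.
By effective date: B (17 January 2018), C (4 August 2018), D (24 March 2019), A (30 May 2019).

B, C, D, A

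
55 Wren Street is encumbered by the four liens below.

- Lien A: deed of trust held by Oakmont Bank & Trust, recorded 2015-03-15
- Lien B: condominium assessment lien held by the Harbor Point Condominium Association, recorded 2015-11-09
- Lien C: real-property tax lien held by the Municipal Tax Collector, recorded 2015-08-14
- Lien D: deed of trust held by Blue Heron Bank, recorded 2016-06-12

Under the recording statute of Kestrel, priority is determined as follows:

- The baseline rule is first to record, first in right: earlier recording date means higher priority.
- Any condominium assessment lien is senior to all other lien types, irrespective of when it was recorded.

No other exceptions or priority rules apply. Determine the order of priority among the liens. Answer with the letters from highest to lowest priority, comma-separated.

B, A, C, D

B, as a condominium assessment lien, has superpriority and ranks first.
Among the remaining liens, by effective date: A (2015-03-15), C (2015-08-14), D (2016-06-12).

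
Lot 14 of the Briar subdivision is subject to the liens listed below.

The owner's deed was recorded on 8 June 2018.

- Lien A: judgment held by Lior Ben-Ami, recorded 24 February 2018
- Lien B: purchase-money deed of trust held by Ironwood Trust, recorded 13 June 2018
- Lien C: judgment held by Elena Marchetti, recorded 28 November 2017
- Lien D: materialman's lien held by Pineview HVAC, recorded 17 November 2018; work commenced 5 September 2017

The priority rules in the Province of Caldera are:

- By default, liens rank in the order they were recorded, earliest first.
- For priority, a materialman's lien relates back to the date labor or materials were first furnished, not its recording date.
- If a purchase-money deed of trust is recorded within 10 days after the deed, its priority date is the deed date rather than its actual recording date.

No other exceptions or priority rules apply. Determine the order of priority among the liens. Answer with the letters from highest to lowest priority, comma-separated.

Effective dates after the stated exceptions: B's effective date is the deed date, 8 June 2018; D's effective date is 5 September 2017, when work began.
Ordering by effective date: D (5 September 2017), C (28 November 2017), A (24 February 2018), B (8 June 2018).

D, C, A, B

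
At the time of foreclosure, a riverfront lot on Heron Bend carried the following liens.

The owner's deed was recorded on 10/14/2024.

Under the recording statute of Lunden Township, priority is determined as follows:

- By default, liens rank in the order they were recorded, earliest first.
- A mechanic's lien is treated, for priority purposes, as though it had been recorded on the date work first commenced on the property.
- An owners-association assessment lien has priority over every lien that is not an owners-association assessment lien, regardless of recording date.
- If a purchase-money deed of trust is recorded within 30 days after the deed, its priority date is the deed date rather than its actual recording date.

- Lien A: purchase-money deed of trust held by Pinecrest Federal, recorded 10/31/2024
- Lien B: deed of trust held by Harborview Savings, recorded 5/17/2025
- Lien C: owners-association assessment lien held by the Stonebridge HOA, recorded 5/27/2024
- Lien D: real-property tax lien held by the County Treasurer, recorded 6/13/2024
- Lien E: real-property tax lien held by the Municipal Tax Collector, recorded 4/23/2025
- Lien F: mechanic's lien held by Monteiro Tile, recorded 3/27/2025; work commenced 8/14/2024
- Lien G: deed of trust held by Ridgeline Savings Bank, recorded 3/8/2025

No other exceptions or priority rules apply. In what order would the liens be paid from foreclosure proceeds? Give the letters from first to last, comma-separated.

First, effective dates: A relates back to the deed date 10/14/2024; F is treated as recorded 8/14/2024, the work-commencement date.
As an owners-association assessment lien, C is senior to every other lien.
The other liens, earliest effective date first: D (6/13/2024), F (8/14/2024), A (10/14/2024), G (3/8/2025), E (4/23/2025), B (5/17/2025).

C, D, F, A, G, E, B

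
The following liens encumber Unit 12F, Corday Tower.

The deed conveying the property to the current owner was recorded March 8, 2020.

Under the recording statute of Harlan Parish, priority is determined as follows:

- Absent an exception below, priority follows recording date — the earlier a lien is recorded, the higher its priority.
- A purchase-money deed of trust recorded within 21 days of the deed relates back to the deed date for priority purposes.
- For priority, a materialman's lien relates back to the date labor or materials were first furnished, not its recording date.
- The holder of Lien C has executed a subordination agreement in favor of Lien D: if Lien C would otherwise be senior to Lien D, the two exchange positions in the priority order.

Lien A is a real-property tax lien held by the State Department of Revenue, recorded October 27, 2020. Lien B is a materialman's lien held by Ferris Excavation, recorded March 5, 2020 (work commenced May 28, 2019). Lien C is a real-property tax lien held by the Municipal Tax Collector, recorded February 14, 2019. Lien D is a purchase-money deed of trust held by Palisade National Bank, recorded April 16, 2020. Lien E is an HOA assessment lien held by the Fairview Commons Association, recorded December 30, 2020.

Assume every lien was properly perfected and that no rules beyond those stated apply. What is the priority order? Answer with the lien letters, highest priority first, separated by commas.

Adjusting effective dates: B's effective date is May 28, 2019, when work began; D missed the 21-day window (39 days after the deed), so its recording date stands.
Sorted by effective date: C (February 14, 2019), B (May 28, 2019), D (April 16, 2020), A (October 27, 2020), E (December 30, 2020).
Because C would otherwise rank above D, the subordination swaps them.

D, B, C, A, E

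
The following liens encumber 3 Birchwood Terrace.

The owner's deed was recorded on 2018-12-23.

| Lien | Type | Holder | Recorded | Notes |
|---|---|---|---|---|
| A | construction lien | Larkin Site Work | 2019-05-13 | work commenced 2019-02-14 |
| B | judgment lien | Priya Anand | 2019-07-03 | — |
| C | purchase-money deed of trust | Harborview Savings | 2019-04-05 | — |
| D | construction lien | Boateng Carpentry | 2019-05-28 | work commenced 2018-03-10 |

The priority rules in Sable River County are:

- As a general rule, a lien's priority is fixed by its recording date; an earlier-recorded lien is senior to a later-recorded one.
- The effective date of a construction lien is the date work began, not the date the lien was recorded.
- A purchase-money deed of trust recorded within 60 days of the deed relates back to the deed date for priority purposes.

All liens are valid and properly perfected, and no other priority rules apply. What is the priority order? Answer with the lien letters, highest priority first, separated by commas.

D, A, C, B

Effective dates after the stated exceptions: A's effective date is 2019-02-14, when work began; C was recorded 103 days after the deed, outside the 60-day window, so it keeps its recording date; D relates back to 2018-03-10 (work commenced).
Ordering by effective date: D (2018-03-10), A (2019-02-14), C (2019-04-05), B (2019-07-03).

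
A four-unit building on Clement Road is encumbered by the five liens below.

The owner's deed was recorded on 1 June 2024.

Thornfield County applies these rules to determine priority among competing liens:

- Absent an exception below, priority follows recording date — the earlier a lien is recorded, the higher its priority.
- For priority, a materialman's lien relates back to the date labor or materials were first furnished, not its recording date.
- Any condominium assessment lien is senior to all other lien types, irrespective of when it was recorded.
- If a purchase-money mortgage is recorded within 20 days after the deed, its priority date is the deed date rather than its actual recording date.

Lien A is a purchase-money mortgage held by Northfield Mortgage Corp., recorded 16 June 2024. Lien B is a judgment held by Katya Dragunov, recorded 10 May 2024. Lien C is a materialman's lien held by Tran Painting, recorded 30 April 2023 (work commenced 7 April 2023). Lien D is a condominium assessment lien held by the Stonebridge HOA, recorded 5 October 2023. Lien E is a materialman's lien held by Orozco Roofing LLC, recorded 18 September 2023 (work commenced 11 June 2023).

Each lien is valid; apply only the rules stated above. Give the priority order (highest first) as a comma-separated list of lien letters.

D, C, E, B, A

Effective dates after the stated exceptions: A's effective date is the deed date, 1 June 2024; C relates back to 7 April 2023 (work commenced); E's effective date is 11 June 2023, when work began.
D is a condominium assessment lien, so it outranks all other liens regardless of date.
Remaining liens by effective date: C (7 April 2023), E (11 June 2023), B (10 May 2024), A (1 June 2024).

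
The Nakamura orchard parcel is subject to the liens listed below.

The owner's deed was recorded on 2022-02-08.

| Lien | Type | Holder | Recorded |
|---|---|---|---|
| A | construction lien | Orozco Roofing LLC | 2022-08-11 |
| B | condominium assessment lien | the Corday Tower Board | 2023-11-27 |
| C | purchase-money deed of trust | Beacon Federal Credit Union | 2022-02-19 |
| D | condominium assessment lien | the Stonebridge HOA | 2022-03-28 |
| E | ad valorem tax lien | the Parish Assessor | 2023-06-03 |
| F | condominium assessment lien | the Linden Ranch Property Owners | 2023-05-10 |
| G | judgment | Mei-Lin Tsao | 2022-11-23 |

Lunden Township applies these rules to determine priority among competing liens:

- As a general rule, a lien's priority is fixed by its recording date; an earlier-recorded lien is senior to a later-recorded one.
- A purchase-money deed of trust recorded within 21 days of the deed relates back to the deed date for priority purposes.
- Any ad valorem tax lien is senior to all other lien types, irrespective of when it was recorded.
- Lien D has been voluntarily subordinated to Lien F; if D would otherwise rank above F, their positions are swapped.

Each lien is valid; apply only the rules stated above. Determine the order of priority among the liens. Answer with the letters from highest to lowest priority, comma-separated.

Effective dates: C relates back to the deed date 2022-02-08.
E, as an ad valorem tax lien, has superpriority and ranks first.
Remaining liens by effective date: C (2022-02-08), D (2022-03-28), A (2022-08-11), G (2022-11-23), F (2023-05-10), B (2023-11-27).
D would otherwise be senior to F, so under the subordination agreement D and F exchange positions.

E, C, F, A, G, D, B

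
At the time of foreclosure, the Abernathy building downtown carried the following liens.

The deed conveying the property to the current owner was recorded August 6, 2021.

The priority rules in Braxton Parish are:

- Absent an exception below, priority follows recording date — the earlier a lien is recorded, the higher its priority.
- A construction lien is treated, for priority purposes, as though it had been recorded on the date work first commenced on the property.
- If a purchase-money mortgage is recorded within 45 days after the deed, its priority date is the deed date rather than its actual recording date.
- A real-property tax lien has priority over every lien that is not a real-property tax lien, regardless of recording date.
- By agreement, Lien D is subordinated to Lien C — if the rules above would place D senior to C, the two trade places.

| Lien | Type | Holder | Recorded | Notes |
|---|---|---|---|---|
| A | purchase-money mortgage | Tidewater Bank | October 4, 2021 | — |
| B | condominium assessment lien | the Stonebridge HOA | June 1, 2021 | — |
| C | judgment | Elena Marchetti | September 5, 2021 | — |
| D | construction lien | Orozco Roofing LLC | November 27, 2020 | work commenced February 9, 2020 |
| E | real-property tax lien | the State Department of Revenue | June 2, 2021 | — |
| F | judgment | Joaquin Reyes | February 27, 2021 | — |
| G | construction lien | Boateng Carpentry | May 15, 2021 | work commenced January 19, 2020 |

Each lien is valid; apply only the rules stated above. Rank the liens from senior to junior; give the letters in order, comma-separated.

First, effective dates: A missed the 45-day window (59 days after the deed), so its recording date stands; D relates back to February 9, 2020 (work commenced); G's effective date is January 19, 2020, when work began.
E is a real-property tax lien, so it outranks all other liens regardless of date.
Remaining liens by effective date: G (January 19, 2020), D (February 9, 2020), F (February 27, 2021), B (June 1, 2021), C (September 5, 2021), A (October 4, 2021).
D would otherwise be senior to C, so under the subordination agreement D and C exchange positions.

E, G, C, F, B, D, A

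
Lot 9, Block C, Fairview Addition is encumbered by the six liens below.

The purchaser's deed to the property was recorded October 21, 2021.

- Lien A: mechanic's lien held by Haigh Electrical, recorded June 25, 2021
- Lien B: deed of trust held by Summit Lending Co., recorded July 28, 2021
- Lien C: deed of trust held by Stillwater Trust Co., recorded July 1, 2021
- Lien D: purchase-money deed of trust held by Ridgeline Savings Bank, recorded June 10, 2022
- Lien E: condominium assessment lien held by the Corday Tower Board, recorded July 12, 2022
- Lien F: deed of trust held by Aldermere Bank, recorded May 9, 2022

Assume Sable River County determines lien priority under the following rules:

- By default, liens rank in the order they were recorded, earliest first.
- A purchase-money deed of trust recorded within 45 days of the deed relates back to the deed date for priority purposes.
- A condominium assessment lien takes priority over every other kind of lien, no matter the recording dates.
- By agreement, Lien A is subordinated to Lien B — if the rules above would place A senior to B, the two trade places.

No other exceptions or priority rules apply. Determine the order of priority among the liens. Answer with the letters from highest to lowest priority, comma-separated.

E, B, C, A, F, D

Effective dates: D was recorded 232 days after the deed — beyond 45 days — so no relation-back applies.
E is a condominium assessment lien and takes priority over every other lien.
The other liens, earliest effective date first: A (June 25, 2021), C (July 1, 2021), B (July 28, 2021), F (May 9, 2022), D (June 10, 2022).
A is senior to B before the subordination, so the two trade places.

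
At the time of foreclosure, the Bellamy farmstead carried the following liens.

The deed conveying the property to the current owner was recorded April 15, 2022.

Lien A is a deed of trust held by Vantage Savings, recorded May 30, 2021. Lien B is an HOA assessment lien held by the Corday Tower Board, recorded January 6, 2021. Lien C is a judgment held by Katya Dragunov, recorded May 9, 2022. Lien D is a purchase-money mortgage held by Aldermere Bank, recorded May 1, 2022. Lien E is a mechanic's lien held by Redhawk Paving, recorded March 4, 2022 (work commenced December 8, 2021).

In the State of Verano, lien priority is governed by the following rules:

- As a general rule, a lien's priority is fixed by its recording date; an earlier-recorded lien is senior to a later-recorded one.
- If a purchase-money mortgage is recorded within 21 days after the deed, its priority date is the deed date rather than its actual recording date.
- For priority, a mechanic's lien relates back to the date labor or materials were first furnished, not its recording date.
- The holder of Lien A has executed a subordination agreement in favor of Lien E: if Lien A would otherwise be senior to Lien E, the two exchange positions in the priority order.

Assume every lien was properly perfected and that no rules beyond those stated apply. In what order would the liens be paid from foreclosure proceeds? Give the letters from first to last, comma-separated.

B, E, A, D, C

First, effective dates: D's effective date is the deed date, April 15, 2022; E is treated as recorded December 8, 2021, the work-commencement date.
By effective date, earliest first: B (January 6, 2021), A (May 30, 2021), E (December 8, 2021), D (April 15, 2022), C (May 9, 2022).
A is senior to E before the subordination, so the two trade places.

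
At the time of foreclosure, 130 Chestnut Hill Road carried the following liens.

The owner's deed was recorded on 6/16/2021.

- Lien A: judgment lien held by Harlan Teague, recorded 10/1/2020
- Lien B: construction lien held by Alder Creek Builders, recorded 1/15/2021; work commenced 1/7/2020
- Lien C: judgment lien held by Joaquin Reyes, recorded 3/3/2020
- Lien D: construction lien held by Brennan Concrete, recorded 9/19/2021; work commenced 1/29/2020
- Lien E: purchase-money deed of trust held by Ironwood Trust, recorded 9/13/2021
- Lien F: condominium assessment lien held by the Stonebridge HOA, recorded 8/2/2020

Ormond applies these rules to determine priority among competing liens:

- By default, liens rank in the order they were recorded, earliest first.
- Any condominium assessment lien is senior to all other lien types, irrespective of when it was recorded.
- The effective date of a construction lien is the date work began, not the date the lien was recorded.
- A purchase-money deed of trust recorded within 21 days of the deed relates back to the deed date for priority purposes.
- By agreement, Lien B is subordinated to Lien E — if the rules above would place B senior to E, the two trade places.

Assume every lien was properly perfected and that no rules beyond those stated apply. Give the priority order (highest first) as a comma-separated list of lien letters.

First, effective dates: B is treated as recorded 1/7/2020, the work-commencement date; D is treated as recorded 1/29/2020, the work-commencement date; E was recorded 89 days after the deed — beyond 21 days — so no relation-back applies.
F is a condominium assessment lien, so it outranks all other liens regardless of date.
The other liens, earliest effective date first: B (1/7/2020), D (1/29/2020), C (3/3/2020), A (10/1/2020), E (9/13/2021).
B would otherwise be senior to E, so under the subordination agreement B and E exchange positions.

F, E, D, C, A, B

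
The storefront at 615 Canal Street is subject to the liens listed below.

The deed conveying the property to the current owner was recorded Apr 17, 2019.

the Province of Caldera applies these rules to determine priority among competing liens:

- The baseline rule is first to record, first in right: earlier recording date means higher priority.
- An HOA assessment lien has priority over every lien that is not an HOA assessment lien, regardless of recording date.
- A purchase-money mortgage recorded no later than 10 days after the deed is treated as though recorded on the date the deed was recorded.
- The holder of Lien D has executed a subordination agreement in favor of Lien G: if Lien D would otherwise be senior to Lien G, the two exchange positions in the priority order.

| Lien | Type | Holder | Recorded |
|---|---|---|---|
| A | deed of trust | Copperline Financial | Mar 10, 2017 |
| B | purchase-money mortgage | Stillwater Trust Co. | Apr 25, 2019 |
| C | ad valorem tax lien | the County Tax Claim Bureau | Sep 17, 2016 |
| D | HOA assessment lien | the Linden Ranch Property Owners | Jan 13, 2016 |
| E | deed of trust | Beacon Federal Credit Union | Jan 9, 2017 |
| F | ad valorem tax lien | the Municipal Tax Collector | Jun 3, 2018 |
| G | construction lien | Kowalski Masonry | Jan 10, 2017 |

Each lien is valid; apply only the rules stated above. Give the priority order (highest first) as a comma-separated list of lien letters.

Effective dates: B was recorded within the 10-day window, so its effective date is the deed date Apr 17, 2019.
As an HOA assessment lien, D is senior to every other lien.
Among the remaining liens, by effective date: C (Sep 17, 2016), E (Jan 9, 2017), G (Jan 10, 2017), A (Mar 10, 2017), F (Jun 3, 2018), B (Apr 17, 2019).
The subordination applies — D was senior to G — so D and G swap.

G, C, E, D, A, F, B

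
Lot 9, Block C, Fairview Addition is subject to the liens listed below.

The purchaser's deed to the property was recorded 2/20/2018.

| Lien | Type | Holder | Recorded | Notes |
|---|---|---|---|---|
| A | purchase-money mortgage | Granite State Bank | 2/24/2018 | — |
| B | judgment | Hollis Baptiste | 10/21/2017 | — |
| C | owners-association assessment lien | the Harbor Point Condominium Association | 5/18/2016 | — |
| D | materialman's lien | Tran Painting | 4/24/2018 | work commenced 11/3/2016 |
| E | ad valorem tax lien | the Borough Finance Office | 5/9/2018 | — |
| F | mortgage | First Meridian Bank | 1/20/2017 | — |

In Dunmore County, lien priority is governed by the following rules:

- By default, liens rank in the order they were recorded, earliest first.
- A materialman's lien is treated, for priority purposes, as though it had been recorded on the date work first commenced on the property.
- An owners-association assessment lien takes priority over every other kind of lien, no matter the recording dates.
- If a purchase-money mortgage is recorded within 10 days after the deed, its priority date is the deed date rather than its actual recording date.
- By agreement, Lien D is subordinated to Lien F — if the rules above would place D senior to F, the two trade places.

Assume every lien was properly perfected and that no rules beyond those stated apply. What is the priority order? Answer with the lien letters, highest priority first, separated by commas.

C, F, D, B, A, E

First, effective dates: A was recorded within the 10-day window, so its effective date is the deed date 2/20/2018; D is treated as recorded 11/3/2016, the work-commencement date.
C, as an owners-association assessment lien, has superpriority and ranks first.
Remaining liens by effective date: D (11/3/2016), F (1/20/2017), B (10/21/2017), A (2/20/2018), E (5/9/2018).
Because D would otherwise rank above F, the subordination swaps them.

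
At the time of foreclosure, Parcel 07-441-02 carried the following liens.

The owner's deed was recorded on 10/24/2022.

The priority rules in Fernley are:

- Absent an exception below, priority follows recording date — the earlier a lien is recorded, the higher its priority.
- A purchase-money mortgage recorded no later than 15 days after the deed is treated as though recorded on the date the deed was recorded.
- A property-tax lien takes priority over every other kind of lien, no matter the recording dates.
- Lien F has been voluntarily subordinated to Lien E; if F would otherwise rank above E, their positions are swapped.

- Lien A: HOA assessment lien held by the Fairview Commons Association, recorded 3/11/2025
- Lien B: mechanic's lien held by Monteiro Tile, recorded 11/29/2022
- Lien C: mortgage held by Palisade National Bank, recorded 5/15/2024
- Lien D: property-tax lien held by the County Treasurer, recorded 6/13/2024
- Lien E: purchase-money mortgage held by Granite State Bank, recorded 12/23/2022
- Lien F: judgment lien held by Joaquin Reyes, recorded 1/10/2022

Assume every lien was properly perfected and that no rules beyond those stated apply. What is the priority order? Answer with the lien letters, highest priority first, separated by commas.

D, E, B, F, C, A

Effective dates: E missed the 15-day window (60 days after the deed), so its recording date stands.
D is a property-tax lien, so it outranks all other liens regardless of date.
Ordering the rest by effective date: F (1/10/2022), B (11/29/2022), E (12/23/2022), C (5/15/2024), A (3/11/2025).
F is senior to E before the subordination, so the two trade places.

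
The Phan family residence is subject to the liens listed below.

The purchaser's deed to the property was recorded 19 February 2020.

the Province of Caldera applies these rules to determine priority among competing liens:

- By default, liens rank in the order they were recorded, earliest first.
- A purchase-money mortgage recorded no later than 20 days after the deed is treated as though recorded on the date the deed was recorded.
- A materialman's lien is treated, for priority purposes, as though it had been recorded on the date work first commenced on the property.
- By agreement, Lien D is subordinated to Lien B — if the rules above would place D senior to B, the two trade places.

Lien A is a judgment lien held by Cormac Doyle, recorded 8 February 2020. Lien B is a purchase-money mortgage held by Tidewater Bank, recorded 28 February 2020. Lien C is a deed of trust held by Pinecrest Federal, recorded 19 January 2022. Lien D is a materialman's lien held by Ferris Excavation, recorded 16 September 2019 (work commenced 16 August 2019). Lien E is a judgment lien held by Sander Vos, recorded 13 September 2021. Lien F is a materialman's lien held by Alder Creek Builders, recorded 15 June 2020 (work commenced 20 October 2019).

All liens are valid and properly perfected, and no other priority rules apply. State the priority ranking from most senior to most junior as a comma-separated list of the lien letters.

B, F, A, D, E, C

Adjusting effective dates: B's effective date is the deed date, 19 February 2020; D's effective date is 16 August 2019, when work began; F is treated as recorded 20 October 2019, the work-commencement date.
Ordering by effective date: D (16 August 2019), F (20 October 2019), A (8 February 2020), B (19 February 2020), E (13 September 2021), C (19 January 2022).
Because D would otherwise rank above B, the subordination swaps them.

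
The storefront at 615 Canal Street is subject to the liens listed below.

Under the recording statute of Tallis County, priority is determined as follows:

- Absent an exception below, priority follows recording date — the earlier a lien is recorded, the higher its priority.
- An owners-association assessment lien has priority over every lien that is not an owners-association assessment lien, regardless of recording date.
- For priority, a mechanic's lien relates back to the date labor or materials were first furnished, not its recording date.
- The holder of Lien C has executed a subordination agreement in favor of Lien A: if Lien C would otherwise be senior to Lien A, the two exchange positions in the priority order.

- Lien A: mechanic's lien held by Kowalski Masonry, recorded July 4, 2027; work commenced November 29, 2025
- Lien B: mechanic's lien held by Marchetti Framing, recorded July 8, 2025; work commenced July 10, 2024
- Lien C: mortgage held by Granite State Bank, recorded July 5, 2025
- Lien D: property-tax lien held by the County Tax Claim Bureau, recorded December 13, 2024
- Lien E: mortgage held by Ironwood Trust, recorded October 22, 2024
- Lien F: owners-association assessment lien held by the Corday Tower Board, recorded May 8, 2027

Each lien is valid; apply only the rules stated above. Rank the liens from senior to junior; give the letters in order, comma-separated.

Adjusting effective dates: A's effective date is November 29, 2025, when work began; B relates back to July 10, 2024 (work commenced).
F is an owners-association assessment lien, so it outranks all other liens regardless of date.
Remaining liens by effective date: B (July 10, 2024), E (October 22, 2024), D (December 13, 2024), C (July 5, 2025), A (November 29, 2025).
C would otherwise be senior to A, so under the subordination agreement C and A exchange positions.

F, B, E, D, A, C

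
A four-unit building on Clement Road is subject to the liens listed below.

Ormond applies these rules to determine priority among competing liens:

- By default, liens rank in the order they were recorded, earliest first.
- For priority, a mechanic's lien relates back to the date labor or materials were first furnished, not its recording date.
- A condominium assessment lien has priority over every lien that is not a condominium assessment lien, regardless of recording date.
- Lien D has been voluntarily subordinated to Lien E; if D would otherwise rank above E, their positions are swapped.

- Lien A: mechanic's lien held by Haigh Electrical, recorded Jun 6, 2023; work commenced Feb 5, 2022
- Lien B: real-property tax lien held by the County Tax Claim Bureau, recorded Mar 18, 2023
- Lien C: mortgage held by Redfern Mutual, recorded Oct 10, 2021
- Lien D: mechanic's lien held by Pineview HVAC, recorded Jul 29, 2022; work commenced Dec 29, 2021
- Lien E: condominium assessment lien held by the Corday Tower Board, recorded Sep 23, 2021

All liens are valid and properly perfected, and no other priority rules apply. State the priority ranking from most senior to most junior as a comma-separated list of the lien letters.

E, C, D, A, B

First, effective dates: A's effective date is Feb 5, 2022, when work began; D is treated as recorded Dec 29, 2021, the work-commencement date.
As a condominium assessment lien, E is senior to every other lien.
The other liens, earliest effective date first: C (Oct 10, 2021), D (Dec 29, 2021), A (Feb 5, 2022), B (Mar 18, 2023).
D already ranks below E; the subordination has no effect.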